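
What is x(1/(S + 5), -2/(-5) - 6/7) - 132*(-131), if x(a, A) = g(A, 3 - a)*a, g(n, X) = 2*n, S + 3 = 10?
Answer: 1815652/105 ≈ 17292.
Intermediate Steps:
S = 7 (S = -3 + 10 = 7)
x(a, A) = 2*A*a (x(a, A) = (2*A)*a = 2*A*a)
x(1/(S + 5), -2/(-5) - 6/7) - 132*(-131) = 2*(-2/(-5) - 6/7)/(7 + 5) - 132*(-131) = 2*(-2*(-⅕) - 6*⅐)/12 + 17292 = 2*(⅖ - 6/7)*(1/12) + 17292 = 2*(-16/35)*(1/12) + 17292 = -8/105 + 17292 = 1815652/105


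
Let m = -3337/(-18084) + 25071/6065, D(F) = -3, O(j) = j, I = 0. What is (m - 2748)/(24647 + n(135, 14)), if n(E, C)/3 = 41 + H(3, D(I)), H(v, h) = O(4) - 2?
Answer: -300925533211/2717418300960 ≈ -0.11074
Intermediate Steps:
H(v, h) = 2 (H(v, h) = 4 - 2 = 2)
m = 473622869/109679460 (m = -3337*(-1/18084) + 25071*(1/6065) = 3337/18084 + 25071/6065 = 473622869/109679460 ≈ 4.3182)
n(E, C) = 129 (n(E, C) = 3*(41 + 2) = 3*43 = 129)
(m - 2748)/(24647 + n(135, 14)) = (473622869/109679460 - 2748)/(24647 + 129) = -300925533211/109679460/24776 = -300925533211/109679460*1/24776 = -300925533211/2717418300960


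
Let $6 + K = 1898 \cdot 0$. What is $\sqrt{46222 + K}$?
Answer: $2 \sqrt{11554} \approx 214.98$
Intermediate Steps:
$K = -6$ ($K = -6 + 1898 \cdot 0 = -6 + 0 = -6$)
$\sqrt{46222 + K} = \sqrt{46222 - 6} = \sqrt{46216} = 2 \sqrt{11554}$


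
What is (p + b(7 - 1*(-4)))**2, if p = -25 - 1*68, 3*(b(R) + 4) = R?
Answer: 78400/9 ≈ 8711.1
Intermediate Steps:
b(R) = -4 + R/3
p = -93 (p = -25 - 68 = -93)
(p + b(7 - 1*(-4)))**2 = (-93 + (-4 + (7 - 1*(-4))/3))**2 = (-93 + (-4 + (7 + 4)/3))**2 = (-93 + (-4 + (1/3)*11))**2 = (-93 + (-4 + 11/3))**2 = (-93 - 1/3)**2 = (-280/3)**2 = 78400/9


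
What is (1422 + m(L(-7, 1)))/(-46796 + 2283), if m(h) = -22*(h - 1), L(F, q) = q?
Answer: -1422/44513 ≈ -0.031946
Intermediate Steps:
m(h) = 22 - 22*h (m(h) = -22*(-1 + h) = 22 - 22*h)
(1422 + m(L(-7, 1)))/(-46796 + 2283) = (1422 + (22 - 22*1))/(-46796 + 2283) = (1422 + (22 - 22))/(-44513) = (1422 + 0)*(-1/44513) = 1422*(-1/44513) = -1422/44513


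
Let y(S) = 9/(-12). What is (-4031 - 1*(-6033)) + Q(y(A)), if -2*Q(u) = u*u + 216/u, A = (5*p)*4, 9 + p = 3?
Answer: 68663/32 ≈ 2145.7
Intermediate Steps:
p = -6 (p = -9 + 3 = -6)
A = -120 (A = (5*(-6))*4 = -30*4 = -120)
y(S) = -¾ (y(S) = 9*(-1/12) = -¾)
Q(u) = -108/u - u²/2 (Q(u) = -(u*u + 216/u)/2 = -(u² + 216/u)/2 = -108/u - u²/2)
(-4031 - 1*(-6033)) + Q(y(A)) = (-4031 - 1*(-6033)) + (-216 - (-¾)³)/(2*(-¾)) = (-4031 + 6033) + (½)*(-4/3)*(-216 - 1*(-27/64)) = 2002 + (½)*(-4/3)*(-216 + 27/64) = 2002 + (½)*(-4/3)*(-13797/64) = 2002 + 4599/32 = 68663/32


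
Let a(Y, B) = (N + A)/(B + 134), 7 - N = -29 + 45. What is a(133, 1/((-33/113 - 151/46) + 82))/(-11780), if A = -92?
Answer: 8234631/128710560608 ≈ 6.3978e-5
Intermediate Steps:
N = -9 (N = 7 - (-29 + 45) = 7 - 1*16 = 7 - 16 = -9)
a(Y, B) = -101/(134 + B) (a(Y, B) = (-9 - 92)/(B + 134) = -101/(134 + B))
a(133, 1/((-33/113 - 151/46) + 82))/(-11780) = -101/(134 + 1/((-33/113 - 151/46) + 82))/(-11780) = -101/(134 + 1/((-33*1/113 - 151*1/46) + 82))*(-1/11780) = -101/(134 + 1/((-33/113 - 151/46) + 82))*(-1/11780) = -101/(134 + 1/(-18581/5198 + 82))*(-1/11780) = -101/(134 + 1/(407655/5198))*(-1/11780) = -101/(134 + 5198/407655)*(-1/11780) = -101/54630968/407655*(-1/11780) = -101*407655/54630968*(-1/11780) = -41173155/54630968*(-1/11780) = 8234631/128710560608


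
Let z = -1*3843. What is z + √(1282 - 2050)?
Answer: -3843 + 16*I*√3 ≈ -3843.0 + 27.713*I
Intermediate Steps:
z = -3843
z + √(1282 - 2050) = -3843 + √(1282 - 2050) = -3843 + √(-768) = -3843 + 16*I*√3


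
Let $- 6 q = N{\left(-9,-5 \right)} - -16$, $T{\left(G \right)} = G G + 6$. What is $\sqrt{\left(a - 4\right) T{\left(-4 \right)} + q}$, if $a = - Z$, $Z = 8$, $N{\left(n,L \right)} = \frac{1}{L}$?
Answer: $\frac{i \sqrt{239970}}{30} \approx 16.329 i$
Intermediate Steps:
$T{\left(G \right)} = 6 + G^{2}$ ($T{\left(G \right)} = G^{2} + 6 = 6 + G^{2}$)
$a = -8$ ($a = \left(-1\right) 8 = -8$)
$q = - \frac{79}{30}$ ($q = - \frac{\frac{1}{-5} - -16}{6} = - \frac{- \frac{1}{5} + 16}{6} = \left(- \frac{1}{6}\right) \frac{79}{5} = - \frac{79}{30} \approx -2.6333$)
$\sqrt{\left(a - 4\right) T{\left(-4 \right)} + q} = \sqrt{\left(-8 - 4\right) \left(6 + \left(-4\right)^{2}\right) - \frac{79}{30}} = \sqrt{- 12 \left(6 + 16\right) - \frac{79}{30}} = \sqrt{\left(-12\right) 22 - \frac{79}{30}} = \sqrt{-264 - \frac{79}{30}} = \sqrt{- \frac{7999}{30}} = \frac{i \sqrt{239970}}{30}$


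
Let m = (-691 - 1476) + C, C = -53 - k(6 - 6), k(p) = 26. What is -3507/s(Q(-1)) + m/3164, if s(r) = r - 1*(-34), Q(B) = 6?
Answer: -2796497/31640 ≈ -88.385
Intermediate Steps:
s(r) = 34 + r (s(r) = r + 34 = 34 + r)
C = -79 (C = -53 - 1*26 = -53 - 26 = -79)
m = -2246 (m = (-691 - 1476) - 79 = -2167 - 79 = -2246)
-3507/s(Q(-1)) + m/3164 = -3507/(34 + 6) - 2246/3164 = -3507/40 - 2246*1/3164 = -3507*1/40 - 1123/1582 = -3507/40 - 1123/1582 = -2796497/31640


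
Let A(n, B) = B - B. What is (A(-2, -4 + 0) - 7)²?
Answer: 49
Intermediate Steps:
A(n, B) = 0
(A(-2, -4 + 0) - 7)² = (0 - 7)² = (-7)² = 49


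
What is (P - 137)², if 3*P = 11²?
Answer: 84100/9 ≈ 9344.4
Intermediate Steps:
P = 121/3 (P = (⅓)*11² = (⅓)*121 = 121/3 ≈ 40.333)
(P - 137)² = (121/3 - 137)² = (-290/3)² = 84100/9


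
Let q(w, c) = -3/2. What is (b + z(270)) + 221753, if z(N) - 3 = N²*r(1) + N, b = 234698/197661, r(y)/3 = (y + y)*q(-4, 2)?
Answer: -85799266216/197661 ≈ -4.3407e+5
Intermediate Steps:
q(w, c) = -3/2 (q(w, c) = -3*½ = -3/2)
r(y) = -9*y (r(y) = 3*((y + y)*(-3/2)) = 3*((2*y)*(-3/2)) = 3*(-3*y) = -9*y)
b = 234698/197661 (b = 234698*(1/197661) = 234698/197661 ≈ 1.1874)
z(N) = 3 + N - 9*N² (z(N) = 3 + (N²*(-9*1) + N) = 3 + (N²*(-9) + N) = 3 + (-9*N² + N) = 3 + (N - 9*N²) = 3 + N - 9*N²)
(b + z(270)) + 221753 = (234698/197661 + (3 + 270 - 9*270²)) + 221753 = (234698/197661 + (3 + 270 - 9*72900)) + 221753 = (234698/197661 + (3 + 270 - 656100)) + 221753 = (234698/197661 - 655827) + 221753 = -129631185949/197661 + 221753 = -85799266216/197661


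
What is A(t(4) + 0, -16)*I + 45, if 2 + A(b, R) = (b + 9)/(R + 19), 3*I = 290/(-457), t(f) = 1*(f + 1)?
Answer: 182765/4113 ≈ 44.436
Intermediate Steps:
t(f) = 1 + f (t(f) = 1*(1 + f) = 1 + f)
I = -290/1371 (I = (290/(-457))/3 = (290*(-1/457))/3 = (⅓)*(-290/457) = -290/1371 ≈ -0.21152)
A(b, R) = -2 + (9 + b)/(19 + R) (A(b, R) = -2 + (b + 9)/(R + 19) = -2 + (9 + b)/(19 + R))
A(t(4) + 0, -16)*I + 45 = ((-29 + ((1 + 4) + 0) - 2*(-16))/(19 - 16))*(-290/1371) + 45 = ((-29 + (5 + 0) + 32)/3)*(-290/1371) + 45 = ((-29 + 5 + 32)/3)*(-290/1371) + 45 = ((⅓)*8)*(-290/1371) + 45 = (8/3)*(-290/1371) + 45 = -2320/4113 + 45 = 182765/4113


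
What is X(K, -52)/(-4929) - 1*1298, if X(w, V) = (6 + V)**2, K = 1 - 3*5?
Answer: -6399958/4929 ≈ -1298.4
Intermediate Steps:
K = -14 (K = 1 - 15 = -14)
X(K, -52)/(-4929) - 1*1298 = (6 - 52)**2/(-4929) - 1*1298 = (-46)**2*(-1/4929) - 1298 = 2116*(-1/4929) - 1298 = -2116/4929 - 1298 = -6399958/4929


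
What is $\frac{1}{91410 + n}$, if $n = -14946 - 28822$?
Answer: $\frac{1}{47642} \approx 2.099 \cdot 10^{-5}$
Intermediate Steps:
$n = -43768$
$\frac{1}{91410 + n} = \frac{1}{91410 - 43768} = \frac{1}{47642}$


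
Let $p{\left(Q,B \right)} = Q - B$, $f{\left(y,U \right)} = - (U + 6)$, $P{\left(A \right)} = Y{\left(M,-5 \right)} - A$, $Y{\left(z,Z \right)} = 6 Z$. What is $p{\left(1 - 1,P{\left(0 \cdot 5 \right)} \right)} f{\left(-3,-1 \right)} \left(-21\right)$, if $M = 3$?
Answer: $3150$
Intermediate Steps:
$P{\left(A \right)} = -30 - A$ ($P{\left(A \right)} = 6 \left(-5\right) - A = -30 - A$)
$f{\left(y,U \right)} = -6 - U$ ($f{\left(y,U \right)} = - (6 + U) = -6 - U$)
$p{\left(1 - 1,P{\left(0 \cdot 5 \right)} \right)} f{\left(-3,-1 \right)} \left(-21\right) = \left(\left(1 - 1\right) - \left(-30 - 0 \cdot 5\right)\right) \left(-6 - -1\right) \left(-21\right) = \left(\left(1 - 1\right) - \left(-30 - 0\right)\right) \left(-6 + 1\right) \left(-21\right) = \left(0 - \left(-30 + 0\right)\right) \left(-5\right) \left(-21\right) = \left(0 - -30\right) \left(-5\right) \left(-21\right) = \left(0 + 30\right) \left(-5\right) \left(-21\right) = 30 \left(-5\right) \left(-21\right) = \left(-150\right) \left(-21\right) = 3150$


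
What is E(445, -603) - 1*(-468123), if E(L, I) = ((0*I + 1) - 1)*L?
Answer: 468123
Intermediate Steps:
E(L, I) = 0 (E(L, I) = ((0 + 1) - 1)*L = (1 - 1)*L = 0*L = 0)
E(445, -603) - 1*(-468123) = 0 - 1*(-468123) = 0 + 468123 = 468123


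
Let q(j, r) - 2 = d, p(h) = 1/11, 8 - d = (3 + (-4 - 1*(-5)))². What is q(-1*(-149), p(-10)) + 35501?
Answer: 35495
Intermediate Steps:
d = -8 (d = 8 - (3 + (-4 - 1*(-5)))² = 8 - (3 + (-4 + 5))² = 8 - (3 + 1)² = 8 - 1*4² = 8 - 1*16 = 8 - 16 = -8)
p(h) = 1/11
q(j, r) = -6 (q(j, r) = 2 - 8 = -6)
q(-1*(-149), p(-10)) + 35501 = -6 + 35501 = 35495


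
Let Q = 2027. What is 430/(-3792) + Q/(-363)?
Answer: -435693/76472 ≈ -5.6974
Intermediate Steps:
430/(-3792) + Q/(-363) = 430/(-3792) + 2027/(-363) = 430*(-1/3792) + 2027*(-1/363) = -215/1896 - 2027/363 = -435693/76472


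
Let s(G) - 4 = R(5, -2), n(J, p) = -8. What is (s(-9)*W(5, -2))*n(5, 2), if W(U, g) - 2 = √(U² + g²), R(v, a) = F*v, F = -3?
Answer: 176 + 88*√29 ≈ 649.89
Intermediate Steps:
R(v, a) = -3*v
s(G) = -11 (s(G) = 4 - 3*5 = 4 - 15 = -11)
W(U, g) = 2 + √(U² + g²)
(s(-9)*W(5, -2))*n(5, 2) = -11*(2 + √(5² + (-2)²))*(-8) = -11*(2 + √(25 + 4))*(-8) = -11*(2 + √29)*(-8) = (-22 - 11*√29)*(-8) = 176 + 88*√29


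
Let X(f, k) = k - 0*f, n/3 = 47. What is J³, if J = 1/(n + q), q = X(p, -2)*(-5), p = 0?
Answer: 1/3442951 ≈ 2.9045e-7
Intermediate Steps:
n = 141 (n = 3*47 = 141)
X(f, k) = k (X(f, k) = k - 1*0 = k + 0 = k)
q = 10 (q = -2*(-5) = 10)
J = 1/151 (J = 1/(141 + 10) = 1/151 ≈ 0.0066225)
J³ = (1/151)³ = 1/3442951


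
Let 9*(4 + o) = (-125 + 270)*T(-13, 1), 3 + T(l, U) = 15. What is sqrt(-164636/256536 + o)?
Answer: sqrt(86235609670)/21378 ≈ 13.737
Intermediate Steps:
T(l, U) = 12 (T(l, U) = -3 + 15 = 12)
o = 568/3 (o = -4 + ((-125 + 270)*12)/9 = -4 + (145*12)/9 = -4 + (1/9)*1740 = -4 + 580/3 = 568/3 ≈ 189.33)
sqrt(-164636/256536 + o) = sqrt(-164636/256536 + 568/3) = sqrt(-164636*1/256536 + 568/3) = sqrt(-41159/64134 + 568/3) = sqrt(12101545/64134) = sqrt(86235609670)/21378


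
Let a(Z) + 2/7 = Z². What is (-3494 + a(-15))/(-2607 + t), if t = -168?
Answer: 4577/3885 ≈ 1.1781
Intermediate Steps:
a(Z) = -2/7 + Z²
(-3494 + a(-15))/(-2607 + t) = (-3494 + (-2/7 + (-15)²))/(-2607 - 168) = (-3494 + (-2/7 + 225))/(-2775) = (-3494 + 1573/7)*(-1/2775) = -22885/7*(-1/2775) = 4577/3885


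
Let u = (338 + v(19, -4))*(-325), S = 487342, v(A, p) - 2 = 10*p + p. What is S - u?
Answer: 583542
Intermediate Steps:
v(A, p) = 2 + 11*p (v(A, p) = 2 + (10*p + p) = 2 + 11*p)
u = -96200 (u = (338 + (2 + 11*(-4)))*(-325) = (338 + (2 - 44))*(-325) = (338 - 42)*(-325) = 296*(-325) = -96200)
S - u = 487342 - 1*(-96200) = 487342 + 96200 = 583542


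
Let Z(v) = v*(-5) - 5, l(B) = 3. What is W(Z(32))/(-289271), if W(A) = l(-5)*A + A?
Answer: 660/289271 ≈ 0.0022816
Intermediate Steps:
Z(v) = -5 - 5*v (Z(v) = -5*v - 5 = -5 - 5*v)
W(A) = 4*A (W(A) = 3*A + A = 4*A)
W(Z(32))/(-289271) = (4*(-5 - 5*32))/(-289271) = (4*(-5 - 160))*(-1/289271) = (4*(-165))*(-1/289271) = -660*(-1/289271) = 660/289271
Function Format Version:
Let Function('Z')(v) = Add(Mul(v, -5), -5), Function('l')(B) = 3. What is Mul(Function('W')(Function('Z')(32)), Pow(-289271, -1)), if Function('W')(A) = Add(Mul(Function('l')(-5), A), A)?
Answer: Rational(660, 289271) ≈ 0.0022816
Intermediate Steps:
Function('Z')(v) = Add(-5, Mul(-5, v)) (Function('Z')(v) = Add(Mul(-5, v), -5) = Add(-5, Mul(-5, v)))
Function('W')(A) = Mul(4, A) (Function('W')(A) = Add(Mul(3, A), A) = Mul(4, A))
Mul(Function('W')(Function('Z')(32)), Pow(-289271, -1)) = Mul(Mul(4, Add(-5, Mul(-5, 32))), Pow(-289271, -1)) = Mul(Mul(4, Add(-5, -160)), Rational(-1, 289271)) = Mul(Mul(4, -165), Rational(-1, 289271)) = Mul(-660, Rational(-1, 289271)) = Rational(660, 289271)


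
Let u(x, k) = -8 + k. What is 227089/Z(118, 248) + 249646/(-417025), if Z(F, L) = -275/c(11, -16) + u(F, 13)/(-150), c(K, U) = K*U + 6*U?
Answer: 386382308280106/1663512725 ≈ 2.3227e+5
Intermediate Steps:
c(K, U) = 6*U + K*U
Z(F, L) = 3989/4080 (Z(F, L) = -275*(-1/(16*(6 + 11))) + (-8 + 13)/(-150) = -275/((-16*17)) + 5*(-1/150) = -275/(-272) - 1/30 = -275*(-1/272) - 1/30 = 275/272 - 1/30 = 3989/4080)
227089/Z(118, 248) + 249646/(-417025) = 227089/(3989/4080) + 249646/(-417025) = 227089*(4080/3989) + 249646*(-1/417025) = 926523120/3989 - 249646/417025 = 386382308280106/1663512725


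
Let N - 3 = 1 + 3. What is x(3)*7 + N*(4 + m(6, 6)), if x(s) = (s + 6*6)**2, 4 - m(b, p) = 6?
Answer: 10661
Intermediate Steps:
N = 7 (N = 3 + (1 + 3) = 3 + 4 = 7)
m(b, p) = -2 (m(b, p) = 4 - 1*6 = 4 - 6 = -2)
x(s) = (36 + s)**2 (x(s) = (s + 36)**2 = (36 + s)**2)
x(3)*7 + N*(4 + m(6, 6)) = (36 + 3)**2*7 + 7*(4 - 2) = 39**2*7 + 7*2 = 1521*7 + 14 = 10647 + 14 = 10661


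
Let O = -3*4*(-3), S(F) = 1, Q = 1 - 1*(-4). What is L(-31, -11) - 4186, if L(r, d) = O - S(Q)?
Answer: -4151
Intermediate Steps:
Q = 5 (Q = 1 + 4 = 5)
O = 36 (O = -12*(-3) = 36)
L(r, d) = 35 (L(r, d) = 36 - 1*1 = 36 - 1 = 35)
L(-31, -11) - 4186 = 35 - 4186 = -4151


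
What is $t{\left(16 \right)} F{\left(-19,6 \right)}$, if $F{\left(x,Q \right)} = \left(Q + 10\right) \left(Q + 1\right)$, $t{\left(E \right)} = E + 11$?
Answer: $3024$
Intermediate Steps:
$t{\left(E \right)} = 11 + E$
$F{\left(x,Q \right)} = \left(1 + Q\right) \left(10 + Q\right)$ ($F{\left(x,Q \right)} = \left(10 + Q\right) \left(1 + Q\right) = \left(1 + Q\right) \left(10 + Q\right)$)
$t{\left(16 \right)} F{\left(-19,6 \right)} = \left(11 + 16\right) \left(10 + 6^{2} + 11 \cdot 6\right) = 27 \left(10 + 36 + 66\right) = 27 \cdot 112 = 3024$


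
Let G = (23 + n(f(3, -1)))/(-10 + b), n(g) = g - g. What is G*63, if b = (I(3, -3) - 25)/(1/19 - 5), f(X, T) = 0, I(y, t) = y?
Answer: -7567/29 ≈ -260.93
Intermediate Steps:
b = 209/47 (b = (3 - 25)/(1/19 - 5) = -22/(1/19 - 5) = -22/(-94/19) = -22*(-19/94) = 209/47 ≈ 4.4468)
n(g) = 0
G = -1081/261 (G = (23 + 0)/(-10 + 209/47) = 23/(-261/47) = 23*(-47/261) = -1081/261 ≈ -4.1418)
G*63 = -1081/261*63 = -7567/29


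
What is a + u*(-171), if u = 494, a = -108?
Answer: -84582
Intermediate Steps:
a + u*(-171) = -108 + 494*(-171) = -108 - 84474 = -84582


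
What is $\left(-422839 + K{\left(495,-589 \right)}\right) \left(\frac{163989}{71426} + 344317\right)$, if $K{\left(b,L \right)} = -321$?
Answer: $- \frac{73288183092380}{503} \approx -1.457 \cdot 10^{11}$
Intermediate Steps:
$\left(-422839 + K{\left(495,-589 \right)}\right) \left(\frac{163989}{71426} + 344317\right) = \left(-422839 - 321\right) \left(\frac{163989}{71426} + 344317\right) = - 423160 \left(163989 \cdot \frac{1}{71426} + 344317\right) = - 423160 \left(\frac{163989}{71426} + 344317\right) = \left(-423160\right) \frac{24593350031}{71426} = - \frac{73288183092380}{503}$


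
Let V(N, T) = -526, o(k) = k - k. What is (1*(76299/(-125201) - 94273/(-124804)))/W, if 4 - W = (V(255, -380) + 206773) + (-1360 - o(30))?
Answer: -2280653477/3201416855304332 ≈ -7.1239e-7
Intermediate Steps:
o(k) = 0
W = -204883 (W = 4 - ((-526 + 206773) + (-1360 - 1*0)) = 4 - (206247 + (-1360 + 0)) = 4 - (206247 - 1360) = 4 - 1*204887 = 4 - 204887 = -204883)
(1*(76299/(-125201) - 94273/(-124804)))/W = (1*(76299/(-125201) - 94273/(-124804)))/(-204883) = (1*(76299*(-1/125201) - 94273*(-1/124804)))*(-1/204883) = (1*(-76299/125201 + 94273/124804))*(-1/204883) = (1*(2280653477/15625585604))*(-1/204883) = (2280653477/15625585604)*(-1/204883) = -2280653477/3201416855304332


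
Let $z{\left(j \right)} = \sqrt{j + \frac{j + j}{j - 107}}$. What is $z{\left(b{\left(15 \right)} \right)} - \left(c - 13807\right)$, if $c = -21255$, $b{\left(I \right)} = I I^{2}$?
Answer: $35062 + \frac{225 \sqrt{178106}}{1634} \approx 35120.0$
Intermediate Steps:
$b{\left(I \right)} = I^{3}$
$z{\left(j \right)} = \sqrt{j + \frac{2 j}{-107 + j}}$
$z{\left(b{\left(15 \right)} \right)} - \left(c - 13807\right) = \sqrt{\frac{15^{3} \left(-105 + 15^{3}\right)}{-107 + 15^{3}}} - \left(-21255 - 13807\right) = \sqrt{\frac{3375 \left(-105 + 3375\right)}{-107 + 3375}} - \left(-21255 - 13807\right) = \sqrt{3375 \cdot \frac{1}{3268} \cdot 3270} - -35062 = \sqrt{3375 \cdot \frac{1}{3268} \cdot 3270} + 35062 = \sqrt{\frac{5518125}{1634}} + 35062 = \frac{225 \sqrt{178106}}{1634} + 35062 = 35062 + \frac{225 \sqrt{178106}}{1634}$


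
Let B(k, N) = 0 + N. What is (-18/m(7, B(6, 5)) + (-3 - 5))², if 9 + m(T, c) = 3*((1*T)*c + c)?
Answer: 91204/1369 ≈ 66.621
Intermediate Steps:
B(k, N) = N
m(T, c) = -9 + 3*c + 3*T*c (m(T, c) = -9 + 3*((1*T)*c + c) = -9 + 3*(T*c + c) = -9 + 3*(c + T*c) = -9 + (3*c + 3*T*c) = -9 + 3*c + 3*T*c)
(-18/m(7, B(6, 5)) + (-3 - 5))² = (-18/(-9 + 3*5 + 3*7*5) + (-3 - 5))² = (-18/(-9 + 15 + 105) - 8)² = (-18/111 - 8)² = (-18*1/111 - 8)² = (-6/37 - 8)² = (-302/37)² = 91204/1369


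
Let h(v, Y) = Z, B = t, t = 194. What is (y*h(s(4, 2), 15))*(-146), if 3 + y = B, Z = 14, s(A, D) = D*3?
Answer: -390404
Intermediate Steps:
s(A, D) = 3*D
B = 194
h(v, Y) = 14
y = 191 (y = -3 + 194 = 191)
(y*h(s(4, 2), 15))*(-146) = (191*14)*(-146) = 2674*(-146) = -390404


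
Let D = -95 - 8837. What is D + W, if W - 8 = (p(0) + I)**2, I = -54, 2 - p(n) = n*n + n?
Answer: -6220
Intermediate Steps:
p(n) = 2 - n - n**2 (p(n) = 2 - (n*n + n) = 2 - (n**2 + n) = 2 - (n + n**2) = 2 + (-n - n**2) = 2 - n - n**2)
D = -8932
W = 2712 (W = 8 + ((2 - 1*0 - 1*0**2) - 54)**2 = 8 + ((2 + 0 - 1*0) - 54)**2 = 8 + ((2 + 0 + 0) - 54)**2 = 8 + (2 - 54)**2 = 8 + (-52)**2 = 8 + 2704 = 2712)
D + W = -8932 + 2712 = -6220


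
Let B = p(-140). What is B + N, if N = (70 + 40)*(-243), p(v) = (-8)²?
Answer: -26666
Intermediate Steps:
p(v) = 64
B = 64
N = -26730 (N = 110*(-243) = -26730)
B + N = 64 - 26730 = -26666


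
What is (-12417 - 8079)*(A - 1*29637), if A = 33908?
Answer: -87538416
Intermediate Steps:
(-12417 - 8079)*(A - 1*29637) = (-12417 - 8079)*(33908 - 1*29637) = -20496*(33908 - 29637) = -20496*4271 = -87538416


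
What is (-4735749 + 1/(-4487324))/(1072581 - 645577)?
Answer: -21250840145677/1916105297296 ≈ -11.091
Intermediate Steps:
(-4735749 + 1/(-4487324))/(1072581 - 645577) = (-4735749 - 1/4487324)/427004 = -21250840145677/4487324*1/427004 = -21250840145677/1916105297296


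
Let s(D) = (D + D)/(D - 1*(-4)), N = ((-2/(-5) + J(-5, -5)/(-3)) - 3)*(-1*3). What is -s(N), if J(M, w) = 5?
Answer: -32/21 ≈ -1.5238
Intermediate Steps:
N = 64/5 (N = ((-2/(-5) + 5/(-3)) - 3)*(-1*3) = ((-2*(-1/5) + 5*(-1/3)) - 3)*(-3) = ((2/5 - 5/3) - 3)*(-3) = (-19/15 - 3)*(-3) = -64/15*(-3) = 64/5 ≈ 12.800)
s(D) = 2*D/(4 + D) (s(D) = (2*D)/(D + 4) = (2*D)/(4 + D) = 2*D/(4 + D))
-s(N) = -2*64/(5*(4 + 64/5)) = -2*64/(5*84/5) = -2*64*5/(5*84) = -1*32/21 = -32/21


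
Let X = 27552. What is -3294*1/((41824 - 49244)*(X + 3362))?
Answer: 1647/114690940 ≈ 1.4360e-5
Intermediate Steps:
-3294*1/((41824 - 49244)*(X + 3362)) = -3294*1/((27552 + 3362)*(41824 - 49244)) = -3294/((-7420*30914)) = -3294/(-229381880) = -3294*(-1/229381880) = 1647/114690940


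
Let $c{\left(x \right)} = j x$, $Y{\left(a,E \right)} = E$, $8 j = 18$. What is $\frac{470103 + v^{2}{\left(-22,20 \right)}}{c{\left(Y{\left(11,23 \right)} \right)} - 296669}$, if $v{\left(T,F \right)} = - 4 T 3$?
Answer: $- \frac{2159196}{1186469} \approx -1.8199$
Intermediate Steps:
$j = \frac{9}{4}$ ($j = \frac{1}{8} \cdot 18 = \frac{9}{4} \approx 2.25$)
$v{\left(T,F \right)} = - 12 T$
$c{\left(x \right)} = \frac{9 x}{4}$
$\frac{470103 + v^{2}{\left(-22,20 \right)}}{c{\left(Y{\left(11,23 \right)} \right)} - 296669} = \frac{470103 + \left(\left(-12\right) \left(-22\right)\right)^{2}}{\frac{9}{4} \cdot 23 - 296669} = \frac{470103 + 264^{2}}{\frac{207}{4} - 296669} = \frac{470103 + 69696}{- \frac{1186469}{4}} = 539799 \left(- \frac{4}{1186469}\right) = - \frac{2159196}{1186469}$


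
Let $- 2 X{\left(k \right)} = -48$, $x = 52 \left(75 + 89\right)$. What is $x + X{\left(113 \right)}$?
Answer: $8552$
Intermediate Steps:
$x = 8528$ ($x = 52 \cdot 164 = 8528$)
$X{\left(k \right)} = 24$ ($X{\left(k \right)} = \left(- \frac{1}{2}\right) \left(-48\right) = 24$)
$x + X{\left(113 \right)} = 8528 + 24 = 8552$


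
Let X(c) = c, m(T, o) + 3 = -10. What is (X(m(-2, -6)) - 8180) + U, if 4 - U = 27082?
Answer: -35271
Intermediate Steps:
U = -27078 (U = 4 - 1*27082 = 4 - 27082 = -27078)
m(T, o) = -13 (m(T, o) = -3 - 10 = -13)
(X(m(-2, -6)) - 8180) + U = (-13 - 8180) - 27078 = -8193 - 27078 = -35271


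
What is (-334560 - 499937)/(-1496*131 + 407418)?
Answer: -834497/211442 ≈ -3.9467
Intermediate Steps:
(-334560 - 499937)/(-1496*131 + 407418) = -834497/(-195976 + 407418) = -834497/211442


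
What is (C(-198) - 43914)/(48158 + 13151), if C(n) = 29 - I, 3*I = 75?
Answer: -43910/61309 ≈ -0.71621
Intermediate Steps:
I = 25 (I = (⅓)*75 = 25)
C(n) = 4 (C(n) = 29 - 1*25 = 29 - 25 = 4)
(C(-198) - 43914)/(48158 + 13151) = (4 - 43914)/(48158 + 13151) = -43910/61309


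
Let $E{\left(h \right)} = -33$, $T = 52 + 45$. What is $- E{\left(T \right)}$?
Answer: $33$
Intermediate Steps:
$T = 97$
$- E{\left(T \right)} = \left(-1\right) \left(-33\right) = 33$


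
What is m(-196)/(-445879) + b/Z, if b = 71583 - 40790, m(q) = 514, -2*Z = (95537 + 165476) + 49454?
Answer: -27619484132/138430715493 ≈ -0.19952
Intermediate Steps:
Z = -310467/2 (Z = -((95537 + 165476) + 49454)/2 = -(261013 + 49454)/2 = -½*310467 = -310467/2 ≈ -1.5523e+5)
b = 30793
m(-196)/(-445879) + b/Z = 514/(-445879) + 30793/(-310467/2) = 514*(-1/445879) + 30793*(-2/310467) = -514/445879 - 61586/310467 = -27619484132/138430715493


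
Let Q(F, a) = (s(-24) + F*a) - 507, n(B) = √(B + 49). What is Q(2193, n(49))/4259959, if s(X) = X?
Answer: -531/4259959 + 15351*√2/4259959 ≈ 0.0049715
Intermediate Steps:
n(B) = √(49 + B)
Q(F, a) = -531 + F*a (Q(F, a) = (-24 + F*a) - 507 = -531 + F*a)
Q(2193, n(49))/4259959 = (-531 + 2193*√(49 + 49))/4259959 = (-531 + 2193*√98)*(1/4259959) = (-531 + 2193*(7*√2))*(1/4259959) = (-531 + 15351*√2)*(1/4259959) = -531/4259959 + 15351*√2/4259959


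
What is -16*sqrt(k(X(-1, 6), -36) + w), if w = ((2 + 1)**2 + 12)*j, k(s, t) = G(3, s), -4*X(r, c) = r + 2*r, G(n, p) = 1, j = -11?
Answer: -16*I*sqrt(230) ≈ -242.65*I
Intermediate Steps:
X(r, c) = -3*r/4 (X(r, c) = -(r + 2*r)/4 = -3*r/4)
k(s, t) = 1
w = -231 (w = ((2 + 1)**2 + 12)*(-11) = (3**2 + 12)*(-11) = (9 + 12)*(-11) = 21*(-11) = -231)
-16*sqrt(k(X(-1, 6), -36) + w) = -16*sqrt(1 - 231) = -16*I*sqrt(230)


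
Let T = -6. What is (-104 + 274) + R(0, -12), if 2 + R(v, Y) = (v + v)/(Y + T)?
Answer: 168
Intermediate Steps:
R(v, Y) = -2 + 2*v/(-6 + Y) (R(v, Y) = -2 + (v + v)/(Y - 6) = -2 + (2*v)/(-6 + Y) = -2 + 2*v/(-6 + Y))
(-104 + 274) + R(0, -12) = (-104 + 274) + 2*(6 + 0 - 1*(-12))/(-6 - 12) = 170 + 2*(6 + 0 + 12)/(-18) = 170 + 2*(-1/18)*18 = 170 - 2 = 168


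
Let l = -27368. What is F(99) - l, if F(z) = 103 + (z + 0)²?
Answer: 37272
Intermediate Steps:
F(z) = 103 + z²
F(99) - l = (103 + 99²) - 1*(-27368) = (103 + 9801) + 27368 = 9904 + 27368 = 37272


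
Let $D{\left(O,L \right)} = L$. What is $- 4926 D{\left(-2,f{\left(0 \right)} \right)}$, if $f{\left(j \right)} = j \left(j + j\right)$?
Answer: $0$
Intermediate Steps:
$f{\left(j \right)} = 2 j^{2}$ ($f{\left(j \right)} = j 2 j = 2 j^{2}$)
$- 4926 D{\left(-2,f{\left(0 \right)} \right)} = - 4926 \cdot 2 \cdot 0^{2} = - 4926 \cdot 2 \cdot 0 = \left(-4926\right) 0 = 0$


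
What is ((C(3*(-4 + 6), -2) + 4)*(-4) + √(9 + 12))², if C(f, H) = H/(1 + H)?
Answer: (-24 + √21)² ≈ 377.04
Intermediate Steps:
C(f, H) = H/(1 + H)
((C(3*(-4 + 6), -2) + 4)*(-4) + √(9 + 12))² = ((-2/(1 - 2) + 4)*(-4) + √(9 + 12))² = ((-2/(-1) + 4)*(-4) + √21)² = ((-2*(-1) + 4)*(-4) + √21)² = ((2 + 4)*(-4) + √21)² = (6*(-4) + √21)² = (-24 + √21)²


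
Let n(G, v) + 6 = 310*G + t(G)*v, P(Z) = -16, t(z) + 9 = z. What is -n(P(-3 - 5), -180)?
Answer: 466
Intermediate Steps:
t(z) = -9 + z
n(G, v) = -6 + 310*G + v*(-9 + G) (n(G, v) = -6 + (310*G + (-9 + G)*v) = -6 + (310*G + v*(-9 + G)) = -6 + 310*G + v*(-9 + G))
-n(P(-3 - 5), -180) = -(-6 + 310*(-16) - 180*(-9 - 16)) = -(-6 - 4960 - 180*(-25)) = -(-6 - 4960 + 4500) = -1*(-466) = 466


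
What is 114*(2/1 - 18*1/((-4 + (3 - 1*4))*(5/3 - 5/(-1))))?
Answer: 7239/25 ≈ 289.56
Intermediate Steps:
114*(2/1 - 18*1/((-4 + (3 - 1*4))*(5/3 - 5/(-1)))) = 114*(2*1 - 18*1/((-4 + (3 - 4))*(5*(⅓) - 5*(-1)))) = 114*(2 - 18*1/((-4 - 1)*(5/3 + 5))) = 114*(2 - 18/((20/3)*(-5))) = 114*(2 - 18/(-100/3)) = 114*(2 - 18*(-3/100)) = 114*(2 + 27/50) = 114*(127/50) = 7239/25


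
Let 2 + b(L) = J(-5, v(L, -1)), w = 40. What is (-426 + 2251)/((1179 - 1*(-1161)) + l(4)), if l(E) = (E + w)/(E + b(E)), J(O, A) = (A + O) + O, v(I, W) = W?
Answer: 16425/21016 ≈ 0.78155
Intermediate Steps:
J(O, A) = A + 2*O
b(L) = -13 (b(L) = -2 + (-1 + 2*(-5)) = -2 + (-1 - 10) = -2 - 11 = -13)
l(E) = (40 + E)/(-13 + E) (l(E) = (E + 40)/(E - 13) = (40 + E)/(-13 + E))
(-426 + 2251)/((1179 - 1*(-1161)) + l(4)) = (-426 + 2251)/((1179 - 1*(-1161)) + (40 + 4)/(-13 + 4)) = 1825/((1179 + 1161) + 44/(-9)) = 1825/(2340 - 1/9*44) = 1825/(2340 - 44/9) = 1825/(21016/9) = 1825*(9/21016) = 16425/21016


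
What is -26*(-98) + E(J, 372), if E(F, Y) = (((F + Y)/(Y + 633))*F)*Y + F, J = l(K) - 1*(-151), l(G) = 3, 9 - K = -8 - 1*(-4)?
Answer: 10949666/335 ≈ 32686.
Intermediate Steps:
K = 13 (K = 9 - (-8 - 1*(-4)) = 9 - (-8 + 4) = 9 - 1*(-4) = 9 + 4 = 13)
J = 154 (J = 3 - 1*(-151) = 3 + 151 = 154)
E(F, Y) = F + F*Y*(F + Y)/(633 + Y) (E(F, Y) = (((F + Y)/(633 + Y))*F)*Y + F = (F*(F + Y)/(633 + Y))*Y + F = F*Y*(F + Y)/(633 + Y) + F = F + F*Y*(F + Y)/(633 + Y))
-26*(-98) + E(J, 372) = -26*(-98) + 154*(633 + 372 + 372**2 + 154*372)/(633 + 372) = 2548 + 154*(633 + 372 + 138384 + 57288)/1005 = 2548 + 154*(1/1005)*196677 = 2548 + 10096086/335 = 10949666/335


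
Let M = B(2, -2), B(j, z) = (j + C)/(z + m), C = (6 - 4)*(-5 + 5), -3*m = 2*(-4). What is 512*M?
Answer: 1536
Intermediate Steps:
m = 8/3 (m = -2*(-4)/3 = -⅓*(-8) = 8/3 ≈ 2.6667)
C = 0 (C = 2*0 = 0)
B(j, z) = j/(8/3 + z) (B(j, z) = (j + 0)/(z + 8/3) = j/(8/3 + z))
M = 3 (M = 3*2/(8 + 3*(-2)) = 3*2/(8 - 6) = 3*2/2 = 3*2*(½) = 3)
512*M = 512*3 = 1536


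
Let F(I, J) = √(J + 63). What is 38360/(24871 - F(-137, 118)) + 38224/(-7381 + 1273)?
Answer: -74236405994/15742516407 + 1918*√181/30928323 ≈ -4.7148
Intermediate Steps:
F(I, J) = √(63 + J)
38360/(24871 - F(-137, 118)) + 38224/(-7381 + 1273) = 38360/(24871 - √(63 + 118)) + 38224/(-7381 + 1273) = 38360/(24871 - √181) + 38224/(-6108) = 38360/(24871 - √181) + 38224*(-1/6108) = 38360/(24871 - √181) - 9556/1527 = -9556/1527 + 38360/(24871 - √181)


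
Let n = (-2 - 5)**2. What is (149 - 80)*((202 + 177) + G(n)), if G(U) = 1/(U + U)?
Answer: 2562867/98 ≈ 26152.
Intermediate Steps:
n = 49 (n = (-7)**2 = 49)
G(U) = 1/(2*U)
(149 - 80)*((202 + 177) + G(n)) = (149 - 80)*((202 + 177) + (1/2)/49) = 69*(379 + (1/2)*(1/49)) = 69*(379 + 1/98) = 69*(37143/98) = 2562867/98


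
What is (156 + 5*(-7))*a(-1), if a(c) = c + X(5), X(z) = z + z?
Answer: 1089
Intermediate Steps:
X(z) = 2*z
a(c) = 10 + c (a(c) = c + 2*5 = c + 10 = 10 + c)
(156 + 5*(-7))*a(-1) = (156 + 5*(-7))*(10 - 1) = (156 - 35)*9 = 121*9 = 1089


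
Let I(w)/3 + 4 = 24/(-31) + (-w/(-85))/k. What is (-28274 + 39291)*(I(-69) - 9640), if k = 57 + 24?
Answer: -2522374903541/23715 ≈ -1.0636e+8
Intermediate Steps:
k = 81
I(w) = -444/31 + w/2295 (I(w) = -12 + 3*(24/(-31) - w/(-85)/81) = -12 + 3*(24*(-1/31) - w*(-1)/85*(1/81)) = -12 + 3*(-24/31 - (-1)*w/85*(1/81)) = -12 + 3*(-24/31 + (w/85)*(1/81)) = -12 + 3*(-24/31 + w/6885) = -12 + (-72/31 + w/2295) = -444/31 + w/2295)
(-28274 + 39291)*(I(-69) - 9640) = (-28274 + 39291)*((-444/31 + (1/2295)*(-69)) - 9640) = 11017*((-444/31 - 23/765) - 9640) = 11017*(-340373/23715 - 9640) = 11017*(-228952973/23715) = -2522374903541/23715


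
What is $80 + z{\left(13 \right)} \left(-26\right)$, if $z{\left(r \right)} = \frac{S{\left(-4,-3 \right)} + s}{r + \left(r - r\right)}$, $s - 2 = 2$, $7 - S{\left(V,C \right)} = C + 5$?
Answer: $62$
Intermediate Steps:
$S{\left(V,C \right)} = 2 - C$ ($S{\left(V,C \right)} = 7 - \left(C + 5\right) = 7 - \left(5 + C\right) = 2 - C$)
$s = 4$ ($s = 2 + 2 = 4$)
$z{\left(r \right)} = \frac{9}{r}$ ($z{\left(r \right)} = \frac{\left(2 - -3\right) + 4}{r + \left(r - r\right)} = \frac{\left(2 + 3\right) + 4}{r + 0} = \frac{5 + 4}{r} = \frac{9}{r}$)
$80 + z{\left(13 \right)} \left(-26\right) = 80 + \frac{9}{13} \left(-26\right) = 80 - 18 = 62$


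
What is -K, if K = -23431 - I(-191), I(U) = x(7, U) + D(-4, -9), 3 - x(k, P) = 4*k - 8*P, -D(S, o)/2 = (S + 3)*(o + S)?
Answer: 21852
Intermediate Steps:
D(S, o) = -2*(3 + S)*(S + o) (D(S, o) = -2*(S + 3)*(o + S) = -2*(3 + S)*(S + o))
x(k, P) = 3 - 4*k + 8*P (x(k, P) = 3 - (4*k - 8*P) = 3 - (-8*P + 4*k) = 3 + (-4*k + 8*P) = 3 - 4*k + 8*P)
I(U) = -51 + 8*U (I(U) = (3 - 4*7 + 8*U) + (-6*(-4) - 6*(-9) - 2*(-4)² - 2*(-4)*(-9)) = (3 - 28 + 8*U) + (24 + 54 - 2*16 - 72) = (-25 + 8*U) + (24 + 54 - 32 - 72) = (-25 + 8*U) - 26 = -51 + 8*U)
K = -21852 (K = -23431 - (-51 + 8*(-191)) = -23431 - (-51 - 1528) = -23431 - 1*(-1579) = -23431 + 1579 = -21852)
-K = -1*(-21852) = 21852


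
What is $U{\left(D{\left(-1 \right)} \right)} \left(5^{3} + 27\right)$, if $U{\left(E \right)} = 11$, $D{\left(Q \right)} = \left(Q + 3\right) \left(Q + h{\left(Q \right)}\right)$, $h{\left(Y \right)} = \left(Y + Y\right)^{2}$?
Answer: $1672$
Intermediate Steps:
$h{\left(Y \right)} = 4 Y^{2}$ ($h{\left(Y \right)} = \left(2 Y\right)^{2} = 4 Y^{2}$)
$D{\left(Q \right)} = \left(3 + Q\right) \left(Q + 4 Q^{2}\right)$ ($D{\left(Q \right)} = \left(Q + 3\right) \left(Q + 4 Q^{2}\right) = \left(3 + Q\right) \left(Q + 4 Q^{2}\right)$)
$U{\left(D{\left(-1 \right)} \right)} \left(5^{3} + 27\right) = 11 \left(5^{3} + 27\right) = 11 \left(125 + 27\right) = 11 \cdot 152 = 1672$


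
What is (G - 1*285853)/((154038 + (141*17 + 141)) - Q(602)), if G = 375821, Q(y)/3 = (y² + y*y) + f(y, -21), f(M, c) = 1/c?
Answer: -629776/14124935 ≈ -0.044586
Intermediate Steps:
Q(y) = -⅐ + 6*y² (Q(y) = 3*((y² + y*y) + 1/(-21)) = 3*((y² + y²) - 1/21) = 3*(2*y² - 1/21) = 3*(-1/21 + 2*y²) = -⅐ + 6*y²)
(G - 1*285853)/((154038 + (141*17 + 141)) - Q(602)) = (375821 - 1*285853)/((154038 + (141*17 + 141)) - (-⅐ + 6*602²)) = (375821 - 285853)/((154038 + (2397 + 141)) - (-⅐ + 6*362404)) = 89968/((154038 + 2538) - (-⅐ + 2174424)) = 89968/(156576 - 1*15220967/7) = 89968/(156576 - 15220967/7) = 89968/(-14124935/7) = 89968*(-7/14124935) = -629776/14124935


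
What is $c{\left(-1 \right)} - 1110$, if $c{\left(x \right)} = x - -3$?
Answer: $-1108$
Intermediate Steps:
$c{\left(x \right)} = 3 + x$ ($c{\left(x \right)} = x + 3 = 3 + x$)
$c{\left(-1 \right)} - 1110 = \left(3 - 1\right) - 1110 = 2 - 1110 = -1108$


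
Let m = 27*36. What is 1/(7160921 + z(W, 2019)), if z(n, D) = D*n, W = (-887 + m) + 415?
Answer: 1/8170421 ≈ 1.2239e-7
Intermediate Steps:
m = 972
W = 500 (W = (-887 + 972) + 415 = 85 + 415 = 500)
1/(7160921 + z(W, 2019)) = 1/(7160921 + 2019*500) = 1/(7160921 + 1009500) = 1/8170421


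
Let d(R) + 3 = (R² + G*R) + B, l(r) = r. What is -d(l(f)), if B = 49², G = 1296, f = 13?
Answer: -19415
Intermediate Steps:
B = 2401
d(R) = 2398 + R² + 1296*R (d(R) = -3 + ((R² + 1296*R) + 2401) = -3 + (2401 + R² + 1296*R) = 2398 + R² + 1296*R)
-d(l(f)) = -(2398 + 13² + 1296*13) = -(2398 + 169 + 16848) = -1*19415 = -19415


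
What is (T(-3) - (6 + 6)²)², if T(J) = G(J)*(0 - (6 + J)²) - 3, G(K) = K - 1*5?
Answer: 5625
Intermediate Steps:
G(K) = -5 + K (G(K) = K - 5 = -5 + K)
T(J) = -3 - (6 + J)²*(-5 + J) (T(J) = (-5 + J)*(0 - (6 + J)²) - 3 = (-5 + J)*(-(6 + J)²) - 3 = -(6 + J)²*(-5 + J) - 3 = -3 - (6 + J)²*(-5 + J))
(T(-3) - (6 + 6)²)² = ((-3 + (6 - 3)²*(5 - 1*(-3))) - (6 + 6)²)² = ((-3 + 3²*(5 + 3)) - 1*12²)² = ((-3 + 9*8) - 1*144)² = ((-3 + 72) - 144)² = (69 - 144)² = (-75)² = 5625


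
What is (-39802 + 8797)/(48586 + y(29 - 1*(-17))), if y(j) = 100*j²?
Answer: -31005/260186 ≈ -0.11916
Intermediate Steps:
(-39802 + 8797)/(48586 + y(29 - 1*(-17))) = (-39802 + 8797)/(48586 + 100*(29 - 1*(-17))²) = -31005/(48586 + 100*(29 + 17)²) = -31005/(48586 + 100*46²) = -31005/(48586 + 100*2116) = -31005/(48586 + 211600) = -31005/260186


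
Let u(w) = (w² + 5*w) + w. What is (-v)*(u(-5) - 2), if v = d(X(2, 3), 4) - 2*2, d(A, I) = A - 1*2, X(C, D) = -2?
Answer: -56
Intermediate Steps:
u(w) = w² + 6*w
d(A, I) = -2 + A (d(A, I) = A - 2 = -2 + A)
v = -8 (v = (-2 - 2) - 2*2 = -4 - 4 = -8)
(-v)*(u(-5) - 2) = (-1*(-8))*(-5*(6 - 5) - 2) = 8*(-5*1 - 2) = 8*(-5 - 2) = 8*(-7) = -56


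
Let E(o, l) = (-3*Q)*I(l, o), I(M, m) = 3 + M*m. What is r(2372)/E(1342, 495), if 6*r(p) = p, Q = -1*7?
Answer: 1186/41850459 ≈ 2.8339e-5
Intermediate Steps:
Q = -7
r(p) = p/6
E(o, l) = 63 + 21*l*o (E(o, l) = (-3*(-7))*(3 + l*o) = 21*(3 + l*o) = 63 + 21*l*o)
r(2372)/E(1342, 495) = ((⅙)*2372)/(63 + 21*495*1342) = 1186/(3*(63 + 13950090)) = (1186/3)/13950153 = (1186/3)*(1/13950153) = 1186/41850459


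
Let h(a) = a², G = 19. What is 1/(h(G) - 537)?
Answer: -1/176 ≈ -0.0056818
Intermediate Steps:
1/(h(G) - 537) = 1/(19² - 537) = 1/(361 - 537) = 1/(-176) = -1/176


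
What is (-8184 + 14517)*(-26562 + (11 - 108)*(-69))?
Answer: -125830377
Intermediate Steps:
(-8184 + 14517)*(-26562 + (11 - 108)*(-69)) = 6333*(-26562 - 97*(-69)) = 6333*(-26562 + 6693) = 6333*(-19869) = -125830377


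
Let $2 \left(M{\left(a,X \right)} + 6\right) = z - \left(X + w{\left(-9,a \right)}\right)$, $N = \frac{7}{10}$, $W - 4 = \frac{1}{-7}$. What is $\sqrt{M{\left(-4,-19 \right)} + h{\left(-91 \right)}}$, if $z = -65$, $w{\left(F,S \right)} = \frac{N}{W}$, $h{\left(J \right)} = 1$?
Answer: $\frac{i \sqrt{227535}}{90} \approx 5.3001 i$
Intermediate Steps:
$W = \frac{27}{7}$ ($W = 4 + \frac{1}{-7} = 4 - \frac{1}{7} = \frac{27}{7} \approx 3.8571$)
$N = \frac{7}{10}$ ($N = 7 \cdot \frac{1}{10} = \frac{7}{10} \approx 0.7$)
$w{\left(F,S \right)} = \frac{49}{270}$ ($w{\left(F,S \right)} = \frac{7}{10 \cdot \frac{27}{7}} = \frac{7}{10} \cdot \frac{7}{27} = \frac{49}{270}$)
$M{\left(a,X \right)} = - \frac{20839}{540} - \frac{X}{2}$ ($M{\left(a,X \right)} = -6 + \frac{-65 - \left(X + \frac{49}{270}\right)}{2} = -6 + \frac{-65 - \left(\frac{49}{270} + X\right)}{2} = -6 + \frac{- \frac{17599}{270} - X}{2} = -6 - \left(\frac{17599}{540} + \frac{X}{2}\right) = - \frac{20839}{540} - \frac{X}{2}$)
$\sqrt{M{\left(-4,-19 \right)} + h{\left(-91 \right)}} = \sqrt{\left(- \frac{20839}{540} - - \frac{19}{2}\right) + 1} = \sqrt{\left(- \frac{20839}{540} + \frac{19}{2}\right) + 1} = \sqrt{- \frac{15709}{540} + 1} = \sqrt{- \frac{15169}{540}} = \frac{i \sqrt{227535}}{90}$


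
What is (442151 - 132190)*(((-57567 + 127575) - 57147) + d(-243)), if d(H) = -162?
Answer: 3936194739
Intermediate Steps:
(442151 - 132190)*(((-57567 + 127575) - 57147) + d(-243)) = (442151 - 132190)*(((-57567 + 127575) - 57147) - 162) = 309961*((70008 - 57147) - 162) = 309961*(12861 - 162) = 309961*12699 = 3936194739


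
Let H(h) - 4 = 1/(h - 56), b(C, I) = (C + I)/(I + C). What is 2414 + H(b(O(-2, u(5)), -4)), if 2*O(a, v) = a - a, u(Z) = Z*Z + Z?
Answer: 132989/55 ≈ 2418.0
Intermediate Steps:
u(Z) = Z + Z² (u(Z) = Z² + Z = Z + Z²)
O(a, v) = 0 (O(a, v) = (a - a)/2 = (½)*0 = 0)
b(C, I) = 1 (b(C, I) = (C + I)/(C + I) = 1)
H(h) = 4 + 1/(-56 + h) (H(h) = 4 + 1/(h - 56) = 4 + 1/(-56 + h))
2414 + H(b(O(-2, u(5)), -4)) = 2414 + (-223 + 4*1)/(-56 + 1) = 2414 + (-223 + 4)/(-55) = 2414 - 1/55*(-219) = 2414 + 219/55 = 132989/55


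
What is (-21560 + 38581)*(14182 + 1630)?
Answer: 269136052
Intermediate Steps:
(-21560 + 38581)*(14182 + 1630) = 17021*15812 = 269136052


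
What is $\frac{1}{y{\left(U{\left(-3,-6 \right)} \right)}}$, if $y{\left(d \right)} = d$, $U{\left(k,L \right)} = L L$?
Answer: $\frac{1}{36} \approx 0.027778$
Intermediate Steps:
$U{\left(k,L \right)} = L^{2}$
$\frac{1}{y{\left(U{\left(-3,-6 \right)} \right)}} = \frac{1}{\left(-6\right)^{2}} = \frac{1}{36}$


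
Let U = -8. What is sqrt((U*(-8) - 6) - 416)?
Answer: I*sqrt(358) ≈ 18.921*I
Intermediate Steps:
sqrt((U*(-8) - 6) - 416) = sqrt((-8*(-8) - 6) - 416) = sqrt((64 - 6) - 416) = sqrt(58 - 416) = sqrt(-358) = I*sqrt(358)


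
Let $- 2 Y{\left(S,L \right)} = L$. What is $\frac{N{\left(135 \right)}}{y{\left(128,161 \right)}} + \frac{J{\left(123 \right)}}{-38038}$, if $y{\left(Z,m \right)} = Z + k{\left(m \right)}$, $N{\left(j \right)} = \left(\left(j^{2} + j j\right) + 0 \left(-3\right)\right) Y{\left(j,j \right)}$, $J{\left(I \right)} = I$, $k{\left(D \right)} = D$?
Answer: $- \frac{93587779797}{10992982} \approx -8513.4$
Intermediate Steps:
$Y{\left(S,L \right)} = - \frac{L}{2}$
$N{\left(j \right)} = - j^{3}$ ($N{\left(j \right)} = \left(\left(j^{2} + j j\right) + 0 \left(-3\right)\right) \left(- \frac{j}{2}\right) = \left(\left(j^{2} + j^{2}\right) + 0\right) \left(- \frac{j}{2}\right) = \left(2 j^{2} + 0\right) \left(- \frac{j}{2}\right) = 2 j^{2} \left(- \frac{j}{2}\right) = - j^{3}$)
$y{\left(Z,m \right)} = Z + m$
$\frac{N{\left(135 \right)}}{y{\left(128,161 \right)}} + \frac{J{\left(123 \right)}}{-38038} = \frac{\left(-1\right) 135^{3}}{128 + 161} + \frac{123}{-38038} = \frac{\left(-1\right) 2460375}{289} + 123 \left(- \frac{1}{38038}\right) = \left(-2460375\right) \frac{1}{289} - \frac{123}{38038} = - \frac{2460375}{289} - \frac{123}{38038} = - \frac{93587779797}{10992982}$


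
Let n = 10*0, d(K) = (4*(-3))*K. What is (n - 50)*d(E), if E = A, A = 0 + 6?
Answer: 3600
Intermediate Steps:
A = 6
E = 6
d(K) = -12*K
n = 0
(n - 50)*d(E) = (0 - 50)*(-12*6) = -50*(-72) = 3600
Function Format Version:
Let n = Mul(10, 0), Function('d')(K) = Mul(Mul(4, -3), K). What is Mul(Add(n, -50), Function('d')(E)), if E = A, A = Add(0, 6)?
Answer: 3600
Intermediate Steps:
A = 6
E = 6
Function('d')(K) = Mul(-12, K)
n = 0
Mul(Add(n, -50), Function('d')(E)) = Mul(Add(0, -50), Mul(-12, 6)) = Mul(-50, -72) = 3600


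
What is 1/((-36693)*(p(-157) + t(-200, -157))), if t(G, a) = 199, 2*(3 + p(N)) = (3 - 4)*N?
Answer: -2/20144457 ≈ -9.9283e-8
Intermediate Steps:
p(N) = -3 - N/2 (p(N) = -3 + ((3 - 4)*N)/2 = -3 + (-N)/2 = -3 - N/2)
1/((-36693)*(p(-157) + t(-200, -157))) = 1/((-36693)*((-3 - 1/2*(-157)) + 199)) = -1/(36693*((-3 + 157/2) + 199)) = -1/(36693*(151/2 + 199)) = -1/(36693*549/2) = -1/36693*2/549 = -2/20144457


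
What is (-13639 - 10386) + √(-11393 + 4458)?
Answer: -24025 + I*√6935 ≈ -24025.0 + 83.277*I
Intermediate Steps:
(-13639 - 10386) + √(-11393 + 4458) = -24025 + √(-6935) = -24025 + I*√6935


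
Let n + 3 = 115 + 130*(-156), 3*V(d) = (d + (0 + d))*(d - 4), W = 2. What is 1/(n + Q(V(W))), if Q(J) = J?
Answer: -3/60512 ≈ -4.9577e-5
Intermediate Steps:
V(d) = 2*d*(-4 + d)/3 (V(d) = ((d + (0 + d))*(d - 4))/3 = ((d + d)*(-4 + d))/3 = ((2*d)*(-4 + d))/3 = (2*d*(-4 + d))/3 = 2*d*(-4 + d)/3)
n = -20168 (n = -3 + (115 + 130*(-156)) = -3 + (115 - 20280) = -3 - 20165 = -20168)
1/(n + Q(V(W))) = 1/(-20168 + (⅔)*2*(-4 + 2)) = 1/(-20168 + (⅔)*2*(-2)) = 1/(-20168 - 8/3) = 1/(-60512/3) = -3/60512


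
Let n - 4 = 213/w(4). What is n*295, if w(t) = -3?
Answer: -19765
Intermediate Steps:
n = -67 (n = 4 + 213/(-3) = 4 + 213*(-⅓) = 4 - 71 = -67)
n*295 = -67*295 = -19765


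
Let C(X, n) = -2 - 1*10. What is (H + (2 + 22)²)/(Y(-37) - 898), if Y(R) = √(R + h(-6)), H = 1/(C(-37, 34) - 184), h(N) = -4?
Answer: -10137971/15806322 - 22579*I*√41/31612644 ≈ -0.64139 - 0.0045734*I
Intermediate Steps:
C(X, n) = -12 (C(X, n) = -2 - 10 = -12)
H = -1/196 (H = 1/(-12 - 184) = 1/(-196) = -1/196 ≈ -0.0051020)
Y(R) = √(-4 + R) (Y(R) = √(R - 4) = √(-4 + R))
(H + (2 + 22)²)/(Y(-37) - 898) = (-1/196 + (2 + 22)²)/(√(-4 - 37) - 898) = (-1/196 + 24²)/(√(-41) - 898) = (-1/196 + 576)/(I*√41 - 898) = 112895/(196*(-898 + I*√41))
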